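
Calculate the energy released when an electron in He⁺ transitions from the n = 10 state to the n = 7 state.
0.5664 eV

The energy levels are E_n = -13.6057 Z² eV / n².

Energy at n = 10: E_10 = -13.6057 × 2² / 10² = -0.5442280 eV
Energy at n = 7: E_7 = -13.6057 × 2² / 7² = -1.1106694 eV

For emission (electron falling to lower state), the photon energy is:
E_photon = E_10 - E_7 = |-0.5442280 - (-1.1106694)|
E_photon = 0.5664 eV

This energy is carried away by the emitted photon.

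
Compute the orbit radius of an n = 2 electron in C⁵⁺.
0.03528 nm (or 0.35279 Å)

The Bohr radius formula is:
r_n = n² a₀ / Z

where a₀ = 0.05291772 nm is the Bohr radius.

For C⁵⁺ (Z = 6) at n = 2:
r_2 = 2² × 0.05291772 nm / 6
r_2 = 4 × 0.05291772 nm / 6
r_2 = 0.211671 nm / 6
r_2 = 0.03528 nm

The electron orbits at approximately 0.03528 nm from the nucleus.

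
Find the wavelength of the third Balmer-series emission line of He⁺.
108.4839 nm

The lines of a series are numbered from the longest wavelength (smallest ΔE) outward; the third line is the transition from n = n_f + 3 to n_f.
The Balmer series has all transitions ending at n_f = 2.

For He⁺ (Z = 2), the third line (γ-line) is the jump from n = 5 to n = 2:
E_5 = -13.6057 × 2² / 5² = -2.1769120 eV
E_2 = -13.6057 × 2² / 2² = -13.6057000 eV
ΔE = E_5 - E_2 = 11.4287880 eV

λ = hc/E = 1239.84 eV·nm / 11.4287880 eV
λ = 108.4839 nm

This is the γ-line of the Balmer series in He⁺.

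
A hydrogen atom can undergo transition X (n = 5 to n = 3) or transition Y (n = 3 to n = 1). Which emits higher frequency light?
3 → 1

Calculate the energy for each transition:

Transition 5 → 3:
ΔE₁ = |E_3 - E_5| = |-13.6057/3² - (-13.6057/5²)|
ΔE₁ = |-1.51174444444 - (-0.54422800000)| = 0.96751644 eV

Transition 3 → 1:
ΔE₂ = |E_1 - E_3| = |-13.6057/1² - (-13.6057/3²)|
ΔE₂ = |-13.60570000000 - (-1.51174444444)| = 12.09395556 eV

Since 12.09395556 eV > 0.96751644 eV, the transition 3 → 1 emits the more energetic photon.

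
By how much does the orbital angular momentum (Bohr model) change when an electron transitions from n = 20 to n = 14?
6.32743e-34 J·s (or 6ℏ)

In the Bohr model, L_n = nℏ where ℏ = 1.0545718e-34 J·s.

L_20 = 20ℏ = 2.1091436e-33 J·s
L_14 = 14ℏ = 1.4764005e-33 J·s

ΔL = L_20 - L_14 = (20 - 14)ℏ = 6ℏ
ΔL = 6 × 1.0545718e-34 J·s = 6.32743e-34 J·s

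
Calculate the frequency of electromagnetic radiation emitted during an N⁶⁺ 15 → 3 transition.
1.7195e+16 Hz

First, find the transition energy:
E_15 = -13.6057 × 7² / 15² = -2.963019 eV
E_3 = -13.6057 × 7² / 3² = -74.075478 eV
|ΔE| = |E_3 - E_15| = 71.112459 eV

Convert to Joules: E = 71.112459 eV × (1.602177 × 10⁻¹⁹ J/eV) = 1.139347e-17 J

Using E = hf:
f = E/h = 1.139347e-17 J / (6.62607 × 10⁻³⁴ J·s)
f = 1.7195e+16 Hz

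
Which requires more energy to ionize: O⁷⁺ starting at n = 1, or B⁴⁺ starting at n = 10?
O⁷⁺ at n = 1 (E = -870.7648 eV)

Using E_n = -13.6057 Z² / n² eV:

O⁷⁺ (Z = 8) at n = 1:
E = -13.6057 × 8² / 1² = -13.6057 × 64 / 1 = -870.7648000 eV

B⁴⁺ (Z = 5) at n = 10:
E = -13.6057 × 5² / 10² = -13.6057 × 25 / 100 = -3.4014250 eV

Since -870.7648000 eV < -3.4014250 eV,
O⁷⁺ at n = 1 is more tightly bound (requires more energy to ionize).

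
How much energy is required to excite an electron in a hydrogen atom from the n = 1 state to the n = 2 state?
10.204275 eV

The energy levels of a hydrogen-like atom are E_n = -13.6057 eV / n².

Energy at n = 1: E_1 = -13.6057 / 1² = -13.605700000 eV
Energy at n = 2: E_2 = -13.6057 / 2² = -3.401425000 eV

The excitation energy is the difference:
ΔE = E_2 - E_1
ΔE = -3.401425000 - (-13.605700000)
ΔE = 10.204275 eV

Since this is positive, energy must be absorbed (photon absorption).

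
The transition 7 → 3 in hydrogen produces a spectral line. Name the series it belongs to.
Paschen series

The spectral series in hydrogen are named based on the final (lower) energy level:
- Lyman series: n_final = 1 (ultraviolet)
- Balmer series: n_final = 2 (visible/near-UV)
- Paschen series: n_final = 3 (infrared)
- Brackett series: n_final = 4 (infrared)
- Pfund series: n_final = 5 (far infrared)

Since this transition ends at n = 3, it belongs to the Paschen series.

For reference, this 7 → 3 line has photon energy
ΔE = 13.6057 eV × (1/3² - 1/7²) = 1.2340771 eV,
corresponding to wavelength λ = hc/ΔE = 1239.84 eV·nm / 1.2340771 eV = 1004.67 nm in the infrared region.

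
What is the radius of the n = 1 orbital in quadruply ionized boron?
0.0106 nm (or 0.1058 Å)

The Bohr radius formula is:
r_n = n² a₀ / Z

where a₀ = 0.0529177 nm is the Bohr radius.

For B⁴⁺ (Z = 5) at n = 1:
r_1 = 1² × 0.0529177 nm / 5
r_1 = 1 × 0.0529177 nm / 5
r_1 = 0.05292 nm / 5
r_1 = 0.0106 nm

The electron orbits at approximately 0.0106 nm from the nucleus.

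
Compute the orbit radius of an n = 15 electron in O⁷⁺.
1.48831 nm (or 14.88311 Å)

The Bohr radius formula is:
r_n = n² a₀ / Z

where a₀ = 0.05291772 nm is the Bohr radius.

For O⁷⁺ (Z = 8) at n = 15:
r_15 = 15² × 0.05291772 nm / 8
r_15 = 225 × 0.05291772 nm / 8
r_15 = 11.906487 nm / 8
r_15 = 1.48831 nm

The electron orbits at approximately 1.48831 nm from the nucleus.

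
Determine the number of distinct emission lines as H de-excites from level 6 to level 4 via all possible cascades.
3

The electron can occupy levels n = 4, 5, ..., 6 during de-excitation — that is m = 6 - 4 + 1 = 3 distinct levels.

The number of distinct spectral lines equals the number of ways to choose 2 of these m levels (each pair gives one possible emission transition):

Number of lines = m(m-1)/2 = 3×2/2 = 3

These correspond to all possible transitions between the 3 levels:
6 → 5, 6 → 4, 5 → 4

Each transition produces a photon with a unique energy (and thus wavelength). This count does not depend on Z.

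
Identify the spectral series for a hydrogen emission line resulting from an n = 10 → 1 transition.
Lyman series

The spectral series in hydrogen are named based on the final (lower) energy level:
- Lyman series: n_final = 1 (ultraviolet)
- Balmer series: n_final = 2 (visible/near-UV)
- Paschen series: n_final = 3 (infrared)
- Brackett series: n_final = 4 (infrared)
- Pfund series: n_final = 5 (far infrared)

Since this transition ends at n = 1, it belongs to the Lyman series.

For reference, this 10 → 1 line has photon energy
ΔE = 13.6057 eV × (1/1² - 1/10²) = 13.4696 eV,
corresponding to wavelength λ = hc/ΔE = 1239.84 eV·nm / 13.4696 eV = 92.05 nm in the ultraviolet region.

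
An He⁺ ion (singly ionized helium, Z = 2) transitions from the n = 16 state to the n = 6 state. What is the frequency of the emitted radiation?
3.14134e+14 Hz

First, find the transition energy:
E_16 = -13.6057 × 2² / 16² = -0.21258906 eV
E_6 = -13.6057 × 2² / 6² = -1.51174444 eV
|ΔE| = |E_6 - E_16| = 1.29915538 eV

Convert to Joules: E = 1.29915538 eV × (1.602177 × 10⁻¹⁹ J/eV) = 2.0814769e-19 J

Using E = hf:
f = E/h = 2.0814769e-19 J / (6.62607 × 10⁻³⁴ J·s)
f = 3.14134e+14 Hz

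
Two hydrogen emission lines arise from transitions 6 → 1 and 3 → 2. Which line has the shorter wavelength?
6 → 1

Calculate the energy for each transition:

Transition 6 → 1:
ΔE₁ = |E_1 - E_6| = |-13.6057/1² - (-13.6057/6²)|
ΔE₁ = |-13.6057000000 - (-0.3779361111)| = 13.2277639 eV

Transition 3 → 2:
ΔE₂ = |E_2 - E_3| = |-13.6057/2² - (-13.6057/3²)|
ΔE₂ = |-3.4014250000 - (-1.5117444444)| = 1.8896806 eV

Since 13.2277639 eV > 1.8896806 eV, the transition 6 → 1 emits the more energetic photon.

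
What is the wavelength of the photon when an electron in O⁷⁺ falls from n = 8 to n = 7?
297.6799 nm

First, find the transition energy using E_n = -13.6057 Z² / n² eV:
E_8 = -13.6057 × 8² / 8² = -13.60570000 eV
E_7 = -13.6057 × 8² / 7² = -17.77071020 eV

Photon energy: |ΔE| = |E_7 - E_8| = 4.16501020 eV

Convert to wavelength using E = hc/λ with hc = 1239.84 eV·nm:
λ = hc/E = 1239.84 eV·nm / 4.16501020 eV
λ = 297.6799 nm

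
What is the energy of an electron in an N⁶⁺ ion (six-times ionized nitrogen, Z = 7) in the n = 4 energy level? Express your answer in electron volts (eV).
-41.66746 eV

The energy levels of a hydrogen-like atom are given by:
E_n = -13.6057 Z² / n² eV  (with Z = 7 for N⁶⁺)

For n = 4:
E_4 = -13.6057 × 7² / 4²
E_4 = -13.6057 × 49 / 16
E_4 = -41.66746 eV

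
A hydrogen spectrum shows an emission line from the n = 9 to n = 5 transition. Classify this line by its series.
Pfund series

The spectral series in hydrogen are named based on the final (lower) energy level:
- Lyman series: n_final = 1 (ultraviolet)
- Balmer series: n_final = 2 (visible/near-UV)
- Paschen series: n_final = 3 (infrared)
- Brackett series: n_final = 4 (infrared)
- Pfund series: n_final = 5 (far infrared)

Since this transition ends at n = 5, it belongs to the Pfund series.

For reference, this 9 → 5 line has photon energy
ΔE = 13.6057 eV × (1/5² - 1/9²) = 0.37625639506 eV,
corresponding to wavelength λ = hc/ΔE = 1239.84 eV·nm / 0.37625639506 eV = 3295.19981 nm in the far infrared region.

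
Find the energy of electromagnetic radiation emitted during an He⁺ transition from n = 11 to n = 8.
0.40 eV

The energy levels are E_n = -13.6057 Z² eV / n².

Energy at n = 11: E_11 = -13.6057 × 2² / 11² = -0.44978 eV
Energy at n = 8: E_8 = -13.6057 × 2² / 8² = -0.85036 eV

For emission (electron falling to lower state), the photon energy is:
E_photon = E_11 - E_8 = |-0.44978 - (-0.85036)|
E_photon = 0.40 eV

This energy is carried away by the emitted photon.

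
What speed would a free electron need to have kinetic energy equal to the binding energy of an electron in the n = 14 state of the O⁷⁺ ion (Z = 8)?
1.25e+06 m/s (or 0.4170% of c)

The binding energy at n = 14 for O⁷⁺ is:
E_14 = -13.6057 × 8²/14² = -4.442678 eV
|E_14| = 4.442678 eV

Convert to Joules:
KE = 4.442678 eV × (1.602177 × 10⁻¹⁹ J/eV) = 7.1180e-19 J

Using KE = ½mv²:
v = √(2·KE/m_e)
v = √(2 × 7.1180e-19 J / 9.10938 × 10⁻³¹ kg)
v = 1.25e+06 m/s

This is approximately 0.4170% the speed of light.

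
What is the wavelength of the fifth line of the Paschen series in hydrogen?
954.343 nm

The lines of a series are numbered from the longest wavelength (smallest ΔE) outward; the fifth line is the transition from n = n_f + 5 to n_f.
The Paschen series has all transitions ending at n_f = 3.

For H, the fifth line (ε-line) is the jump from n = 8 to n = 3:
E_8 = -13.6057 / 8² = -0.2125891 eV
E_3 = -13.6057 / 3² = -1.5117444 eV
ΔE = E_8 - E_3 = 1.2991553 eV

λ = hc/E = 1239.84 eV·nm / 1.2991553 eV
λ = 954.343 nm

This is the ε-line of the Paschen series in H.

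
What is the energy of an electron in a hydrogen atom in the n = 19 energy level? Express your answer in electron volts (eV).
-0.03769 eV

The energy levels of a hydrogen-like atom are given by:
E_n = -13.6057 eV / n²

For n = 19:
E_19 = -13.6057 eV / 19²
E_19 = -13.6057 eV / 361
E_19 = -0.03769 eV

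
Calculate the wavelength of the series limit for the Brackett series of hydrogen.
1458.0242 nm

The series limit corresponds to the transition from n = ∞ to n = 4.
This is the highest energy (shortest wavelength) transition in the Brackett series.

E_∞ = 0 eV
E_4 = -13.6057 / 4² = -0.8503562500 eV

Energy at series limit:
ΔE = E_∞ - E_4 = 0 - (-0.8503562500) = 0.8503562500 eV
λ = hc/E = 1239.84 eV·nm / 0.8503562500 eV = 1458.0242 nm

This energy equals the ionization energy from the n = 4 state of hydrogen.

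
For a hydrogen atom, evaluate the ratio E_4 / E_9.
5.062500

Using E_n = -13.6057 Z² / n² eV with Z = 1:

E_4 = -13.6057 / 4² = -13.6057 / 16 = -0.850356250000 eV
E_9 = -13.6057 / 9² = -13.6057 / 81 = -0.167971604938 eV

The ratio is:
E_4/E_9 = (-0.850356250000) / (-0.167971604938)
E_4/E_9 = (-13.6057/16) / (-13.6057/81)
E_4/E_9 = 81/16
E_4/E_9 = 5.062500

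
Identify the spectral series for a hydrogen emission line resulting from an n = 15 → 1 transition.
Lyman series

The spectral series in hydrogen are named based on the final (lower) energy level:
- Lyman series: n_final = 1 (ultraviolet)
- Balmer series: n_final = 2 (visible/near-UV)
- Paschen series: n_final = 3 (infrared)
- Brackett series: n_final = 4 (infrared)
- Pfund series: n_final = 5 (far infrared)

Since this transition ends at n = 1, it belongs to the Lyman series.

For reference, this 15 → 1 line has photon energy
ΔE = 13.6057 eV × (1/1² - 1/15²) = 13.54523 eV,
corresponding to wavelength λ = hc/ΔE = 1239.84 eV·nm / 13.54523 eV = 91.533 nm in the ultraviolet region.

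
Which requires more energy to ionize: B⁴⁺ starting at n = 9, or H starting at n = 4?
B⁴⁺ at n = 9 (E = -4.199290 eV)

Using E_n = -13.6057 Z² / n² eV:

B⁴⁺ (Z = 5) at n = 9:
E = -13.6057 × 5² / 9² = -13.6057 × 25 / 81 = -4.199290123 eV

H (Z = 1) at n = 4:
E = -13.6057 × 1² / 4² = -13.6057 × 1 / 16 = -0.850356250 eV

Since -4.199290123 eV < -0.850356250 eV,
B⁴⁺ at n = 9 is more tightly bound (requires more energy to ionize).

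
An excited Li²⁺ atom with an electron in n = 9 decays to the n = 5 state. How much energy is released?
3.386308 eV

The energy levels are E_n = -13.6057 Z² eV / n².

Energy at n = 9: E_9 = -13.6057 × 3² / 9² = -1.511744444 eV
Energy at n = 5: E_5 = -13.6057 × 3² / 5² = -4.898052000 eV

For emission (electron falling to lower state), the photon energy is:
E_photon = E_9 - E_5 = |-1.511744444 - (-4.898052000)|
E_photon = 3.386308 eV

This energy is carried away by the emitted photon.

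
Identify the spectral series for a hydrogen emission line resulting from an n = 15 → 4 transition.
Brackett series

The spectral series in hydrogen are named based on the final (lower) energy level:
- Lyman series: n_final = 1 (ultraviolet)
- Balmer series: n_final = 2 (visible/near-UV)
- Paschen series: n_final = 3 (infrared)
- Brackett series: n_final = 4 (infrared)
- Pfund series: n_final = 5 (far infrared)

Since this transition ends at n = 4, it belongs to the Brackett series.

For reference, this 15 → 4 line has photon energy
ΔE = 13.6057 eV × (1/4² - 1/15²) = 0.789886472 eV,
corresponding to wavelength λ = hc/ΔE = 1239.84 eV·nm / 0.789886472 eV = 1569.643 nm in the infrared region.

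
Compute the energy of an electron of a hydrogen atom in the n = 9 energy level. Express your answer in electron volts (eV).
-0.167972 eV

The energy levels of a hydrogen-like atom are given by:
E_n = -13.6057 eV / n²

For n = 9:
E_9 = -13.6057 eV / 9²
E_9 = -13.6057 eV / 81
E_9 = -0.167972 eV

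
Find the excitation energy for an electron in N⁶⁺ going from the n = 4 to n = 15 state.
38.70 eV

The energy levels of a hydrogen-like atom are E_n = -13.6057 Z² eV / n².

Energy at n = 4: E_4 = -13.6057 × 7² / 4² = -41.66746 eV
Energy at n = 15: E_15 = -13.6057 × 7² / 15² = -2.96302 eV

The excitation energy is the difference:
ΔE = E_15 - E_4
ΔE = -2.96302 - (-41.66746)
ΔE = 38.70 eV

Since this is positive, energy must be absorbed (photon absorption).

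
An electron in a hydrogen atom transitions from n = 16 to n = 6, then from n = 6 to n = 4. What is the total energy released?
0.797209 eV

The energy levels of hydrogen are E_n = -13.6057 / n² eV.

First transition (16 → 6):
ΔE₁ = |E_6 - E_16|
ΔE₁ = |-0.377936111111 - (-0.053147265625)| = 0.324788845 eV

Second transition (6 → 4):
ΔE₂ = |E_4 - E_6|
ΔE₂ = |-0.850356250000 - (-0.377936111111)| = 0.472420139 eV

Total energy released:
E_total = ΔE₁ + ΔE₂ = 0.324788845 + 0.472420139 = 0.797209 eV

Note: This equals the direct transition 16 → 4: 0.797209 eV ✓
Energy is conserved regardless of the path taken.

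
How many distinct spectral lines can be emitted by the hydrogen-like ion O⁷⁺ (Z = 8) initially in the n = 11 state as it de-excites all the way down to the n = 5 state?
21

The electron can occupy levels n = 5, 6, ..., 11 during de-excitation — that is m = 11 - 5 + 1 = 7 distinct levels.

The number of distinct spectral lines equals the number of ways to choose 2 of these m levels (each pair gives one possible emission transition):

Number of lines = m(m-1)/2 = 7×6/2 = 21

These correspond to all possible transitions between the 7 levels:
11 → 10, 11 → 9, 11 → 8, 11 → 7, 11 → 6, 11 → 5, 10 → 9, 10 → 8...

Each transition produces a photon with a unique energy (and thus wavelength). This count does not depend on Z.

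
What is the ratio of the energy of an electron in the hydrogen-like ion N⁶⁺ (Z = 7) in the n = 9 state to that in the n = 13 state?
2.08642

Using E_n = -13.6057 Z² / n² eV with Z = 7:

E_9 = -13.6057 × 7² / 9² = -666.6793 / 81 = -8.23060864198 eV
E_13 = -13.6057 × 7² / 13² = -666.6793 / 169 = -3.94484792899 eV

The ratio is:
E_9/E_13 = (-8.23060864198) / (-3.94484792899)
E_9/E_13 = (-666.6793/81) / (-666.6793/169)
E_9/E_13 = 169/81
E_9/E_13 = 2.08642
(Note: the Z² factors cancel in the ratio.)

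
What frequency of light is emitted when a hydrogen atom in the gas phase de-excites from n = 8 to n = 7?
1.5736e+13 Hz

First, find the transition energy:
E_8 = -13.6057 / 8² = -0.212589063 eV
E_7 = -13.6057 / 7² = -0.277667347 eV
|ΔE| = |E_7 - E_8| = 0.065078284 eV

Convert to Joules: E = 0.065078284 eV × (1.602177 × 10⁻¹⁹ J/eV) = 1.042669e-20 J

Using E = hf:
f = E/h = 1.042669e-20 J / (6.62607 × 10⁻³⁴ J·s)
f = 1.5736e+13 Hz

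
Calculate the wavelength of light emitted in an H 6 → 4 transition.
2624.444 nm

First, find the transition energy using E_n = -13.6057 / n² eV:
E_6 = -13.6057 / 6² = -0.377936111 eV
E_4 = -13.6057 / 4² = -0.850356250 eV

Photon energy: |ΔE| = |E_4 - E_6| = 0.472420139 eV

Convert to wavelength using E = hc/λ with hc = 1239.84 eV·nm:
λ = hc/E = 1239.84 eV·nm / 0.472420139 eV
λ = 2624.444 nm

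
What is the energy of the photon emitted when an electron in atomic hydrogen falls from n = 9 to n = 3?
1.34 eV

The energy levels are E_n = -13.6057 eV / n².

Energy at n = 9: E_9 = -13.6057 / 9² = -0.16797 eV
Energy at n = 3: E_3 = -13.6057 / 3² = -1.51174 eV

For emission (electron falling to lower state), the photon energy is:
E_photon = E_9 - E_3 = |-0.16797 - (-1.51174)|
E_photon = 1.34 eV

This energy is carried away by the emitted photon.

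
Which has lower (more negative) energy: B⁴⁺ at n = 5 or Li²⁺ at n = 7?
B⁴⁺ at n = 5 (E = -13.6057 eV)

Using E_n = -13.6057 Z² / n² eV:

B⁴⁺ (Z = 5) at n = 5:
E = -13.6057 × 5² / 5² = -13.6057 × 25 / 25 = -13.6057000 eV

Li²⁺ (Z = 3) at n = 7:
E = -13.6057 × 3² / 7² = -13.6057 × 9 / 49 = -2.4990061 eV

Since -13.6057000 eV < -2.4990061 eV,
B⁴⁺ at n = 5 is more tightly bound (requires more energy to ionize).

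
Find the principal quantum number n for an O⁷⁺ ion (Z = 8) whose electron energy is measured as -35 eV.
n = 5

The exact energy levels follow E_n = -13.6057 Z² / n² eV with Z = 8.

The measured value (-35 eV) is reported to only 2 significant figures, so we must test candidate n values and see which one matches to that precision.

Candidate energies:
  n = 3:  E = -13.6057 × 8² / 3² = -96.75164 eV
  n = 4:  E = -13.6057 × 8² / 4² = -54.42280 eV
  n = 5:  E = -13.6057 × 8² / 5² = -34.83059 eV  ← matches
  n = 6:  E = -13.6057 × 8² / 6² = -24.18791 eV
  n = 7:  E = -13.6057 × 8² / 7² = -17.77071 eV

Checking against the measurement of -35 eV (2 sig figs), only n = 5 agrees:
E_5 = -34.83059 eV, which rounds to -35 eV ✓

Therefore n = 5.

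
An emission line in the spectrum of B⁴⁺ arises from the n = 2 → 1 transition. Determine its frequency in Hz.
6.16846e+16 Hz

First, find the transition energy:
E_2 = -13.6057 × 5² / 2² = -85.035625 eV
E_1 = -13.6057 × 5² / 1² = -340.142500 eV
|ΔE| = |E_1 - E_2| = 255.106875 eV

Convert to Joules: E = 255.106875 eV × (1.602177 × 10⁻¹⁹ J/eV) = 4.0872637e-17 J

Using E = hf:
f = E/h = 4.0872637e-17 J / (6.62607 × 10⁻³⁴ J·s)
f = 6.16846e+16 Hz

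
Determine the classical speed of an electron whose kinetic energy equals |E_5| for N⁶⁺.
3.063e+06 m/s (or 1.021630% of c)

The binding energy at n = 5 for N⁶⁺ is:
E_5 = -13.6057 × 7²/5² = -26.66717200 eV
|E_5| = 26.66717200 eV

Convert to Joules:
KE = 26.66717200 eV × (1.602177 × 10⁻¹⁹ J/eV) = 4.27255e-18 J

Using KE = ½mv²:
v = √(2·KE/m_e)
v = √(2 × 4.27255e-18 J / 9.10938 × 10⁻³¹ kg)
v = 3.063e+06 m/s

This is approximately 1.021630% the speed of light.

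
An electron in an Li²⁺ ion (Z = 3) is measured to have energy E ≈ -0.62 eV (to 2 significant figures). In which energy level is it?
n = 14

The exact energy levels follow E_n = -13.6057 Z² / n² eV with Z = 3.

The measured value (-0.62 eV) is reported to only 2 significant figures, so we must test candidate n values and see which one matches to that precision.

Candidate energies:
  n = 12:  E = -13.6057 × 3² / 12² = -0.85036 eV
  n = 13:  E = -13.6057 × 3² / 13² = -0.72456 eV
  n = 14:  E = -13.6057 × 3² / 14² = -0.62475 eV  ← matches
  n = 15:  E = -13.6057 × 3² / 15² = -0.54423 eV
  n = 16:  E = -13.6057 × 3² / 16² = -0.47833 eV

Checking against the measurement of -0.62 eV (2 sig figs), only n = 14 agrees:
E_14 = -0.62475 eV, which rounds to -0.62 eV ✓

Therefore n = 14.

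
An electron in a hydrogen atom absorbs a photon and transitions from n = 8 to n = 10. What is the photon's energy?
0.0765 eV

The energy levels of a hydrogen-like atom are E_n = -13.6057 eV / n².

Energy at n = 8: E_8 = -13.6057 / 8² = -0.2125891 eV
Energy at n = 10: E_10 = -13.6057 / 10² = -0.1360570 eV

The excitation energy is the difference:
ΔE = E_10 - E_8
ΔE = -0.1360570 - (-0.2125891)
ΔE = 0.0765 eV

Since this is positive, energy must be absorbed (photon absorption).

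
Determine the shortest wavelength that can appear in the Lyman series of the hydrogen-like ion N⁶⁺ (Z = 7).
1.85972 nm

The series limit corresponds to the transition from n = ∞ to n = 1.
This is the highest energy (shortest wavelength) transition in the Lyman series.

E_∞ = 0 eV
E_1 = -13.6057 × 7² / 1² = -666.6793000 eV

Energy at series limit:
ΔE = E_∞ - E_1 = 0 - (-666.6793000) = 666.6793000 eV
λ = hc/E = 1239.84 eV·nm / 666.6793000 eV = 1.85972 nm

This energy equals the ionization energy from the n = 1 state of N⁶⁺.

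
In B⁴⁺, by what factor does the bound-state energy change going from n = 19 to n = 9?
4.46

Using E_n = -13.6057 Z² / n² eV with Z = 5:

E_9 = -13.6057 × 5² / 9² = -340.1425 / 81 = -4.19929012 eV
E_19 = -13.6057 × 5² / 19² = -340.1425 / 361 = -0.94222299 eV

The ratio is:
E_9/E_19 = (-4.19929012) / (-0.94222299)
E_9/E_19 = (-340.1425/81) / (-340.1425/361)
E_9/E_19 = 361/81
E_9/E_19 = 4.46
(Note: the Z² factors cancel in the ratio.)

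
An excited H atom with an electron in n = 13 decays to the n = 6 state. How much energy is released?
0.29743 eV

The energy levels are E_n = -13.6057 eV / n².

Energy at n = 13: E_13 = -13.6057 / 13² = -0.08050710 eV
Energy at n = 6: E_6 = -13.6057 / 6² = -0.37793611 eV

For emission (electron falling to lower state), the photon energy is:
E_photon = E_13 - E_6 = |-0.08050710 - (-0.37793611)|
E_photon = 0.29743 eV

This energy is carried away by the emitted photon.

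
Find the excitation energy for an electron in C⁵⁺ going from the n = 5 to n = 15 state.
17.415296 eV

The energy levels of a hydrogen-like atom are E_n = -13.6057 Z² eV / n².

Energy at n = 5: E_5 = -13.6057 × 6² / 5² = -19.592208000 eV
Energy at n = 15: E_15 = -13.6057 × 6² / 15² = -2.176912000 eV

The excitation energy is the difference:
ΔE = E_15 - E_5
ΔE = -2.176912000 - (-19.592208000)
ΔE = 17.415296 eV

Since this is positive, energy must be absorbed (photon absorption).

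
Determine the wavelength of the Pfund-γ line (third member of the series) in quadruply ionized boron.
149.5409 nm

The lines of a series are numbered from the longest wavelength (smallest ΔE) outward; the third line is the transition from n = n_f + 3 to n_f.
The Pfund series has all transitions ending at n_f = 5.

For B⁴⁺ (Z = 5), the third line (γ-line) is the jump from n = 8 to n = 5:
E_8 = -13.6057 × 5² / 8² = -5.31472656 eV
E_5 = -13.6057 × 5² / 5² = -13.60570000 eV
ΔE = E_8 - E_5 = 8.29097344 eV

λ = hc/E = 1239.84 eV·nm / 8.29097344 eV
λ = 149.5409 nm

This is the γ-line of the Pfund series in B⁴⁺.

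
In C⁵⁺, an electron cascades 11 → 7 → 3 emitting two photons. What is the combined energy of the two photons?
50.374823 eV

The energy levels of C⁵⁺ are E_n = -13.6057 × 6² / n² eV.

First transition (11 → 7):
ΔE₁ = |E_7 - E_11|
ΔE₁ = |-9.996024489796 - (-4.047976859504)| = 5.948047630 eV

Second transition (7 → 3):
ΔE₂ = |E_3 - E_7|
ΔE₂ = |-54.422800000000 - (-9.996024489796)| = 44.426775510 eV

Total energy released:
E_total = ΔE₁ + ΔE₂ = 5.948047630 + 44.426775510 = 50.374823 eV

Note: This equals the direct transition 11 → 3: 50.374823 eV ✓
Energy is conserved regardless of the path taken.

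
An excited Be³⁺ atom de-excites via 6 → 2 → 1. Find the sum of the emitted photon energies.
211.644 eV

The energy levels of Be³⁺ are E_n = -13.6057 × 4² / n² eV.

First transition (6 → 2):
ΔE₁ = |E_2 - E_6|
ΔE₁ = |-54.422800000 - (-6.046977778)| = 48.375822 eV

Second transition (2 → 1):
ΔE₂ = |E_1 - E_2|
ΔE₂ = |-217.691200000 - (-54.422800000)| = 163.268400 eV

Total energy released:
E_total = ΔE₁ + ΔE₂ = 48.375822 + 163.268400 = 211.644 eV

Note: This equals the direct transition 6 → 1: 211.644 eV ✓
Energy is conserved regardless of the path taken.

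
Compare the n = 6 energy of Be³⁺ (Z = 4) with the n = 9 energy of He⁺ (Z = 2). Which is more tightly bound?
Be³⁺ at n = 6 (E = -6.04698 eV)

Using E_n = -13.6057 Z² / n² eV:

Be³⁺ (Z = 4) at n = 6:
E = -13.6057 × 4² / 6² = -13.6057 × 16 / 36 = -6.04697778 eV

He⁺ (Z = 2) at n = 9:
E = -13.6057 × 2² / 9² = -13.6057 × 4 / 81 = -0.67188642 eV

Since -6.04697778 eV < -0.67188642 eV,
Be³⁺ at n = 6 is more tightly bound (requires more energy to ionize).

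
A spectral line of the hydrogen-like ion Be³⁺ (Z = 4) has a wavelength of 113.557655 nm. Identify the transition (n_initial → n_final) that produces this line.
n = 9 → n = 4

First, find the photon energy from the wavelength (hc = 1239.84 eV·nm):
E = hc/λ = 1239.84 eV·nm / 113.557655 nm = 10.918154 eV

The energy levels of Be³⁺ satisfy E_n = -13.6057 × 4² / n² eV, so an emission n_i → n_f releases
ΔE = 13.6057 × 4² × (1/n_f² − 1/n_i²) eV.

Setting ΔE equal to the photon energy:
1/n_f² − 1/n_i² = 10.918154 / (13.6057 × 4²) = 0.050154320

Since 1/n_i² must be positive, we need 1/n_f² > 0.050154320, i.e. n_f ≤ 4. For each allowed n_f, solve n_i = (1/n_f² − 0.050154320)^(−1/2) and check whether it is a whole number:
  n_f = 1: 1/n_i² = 1.000000000 − 0.050154320 = 0.949845680 → n_i = 1.026  (not an integer) ✗
  n_f = 2: 1/n_i² = 0.250000000 − 0.050154320 = 0.199845680 → n_i = 2.237  (not an integer) ✗
  n_f = 3: 1/n_i² = 0.111111111 − 0.050154320 = 0.060956791 → n_i = 4.050  (not an integer) ✗
  n_f = 4: 1/n_i² = 0.062500000 − 0.050154320 = 0.012345680 → n_i = 9.000  → integer, n_i = 9 ✓

Only n_f = 4 gives an integer upper level, n_i = 9.

The transition is from n = 9 to n = 4 (emission).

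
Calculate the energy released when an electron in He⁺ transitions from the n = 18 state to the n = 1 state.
54.255 eV

The energy levels are E_n = -13.6057 Z² eV / n².

Energy at n = 18: E_18 = -13.6057 × 2² / 18² = -0.167972 eV
Energy at n = 1: E_1 = -13.6057 × 2² / 1² = -54.422800 eV

For emission (electron falling to lower state), the photon energy is:
E_photon = E_18 - E_1 = |-0.167972 - (-54.422800)|
E_photon = 54.255 eV

This energy is carried away by the emitted photon.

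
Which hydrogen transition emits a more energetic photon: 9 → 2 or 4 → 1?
4 → 1

Calculate the energy for each transition:

Transition 9 → 2:
ΔE₁ = |E_2 - E_9| = |-13.6057/2² - (-13.6057/9²)|
ΔE₁ = |-3.4014250000 - (-0.1679716049)| = 3.2334534 eV

Transition 4 → 1:
ΔE₂ = |E_1 - E_4| = |-13.6057/1² - (-13.6057/4²)|
ΔE₂ = |-13.6057000000 - (-0.8503562500)| = 12.7553438 eV

Since 12.7553438 eV > 3.2334534 eV, the transition 4 → 1 emits the more energetic photon.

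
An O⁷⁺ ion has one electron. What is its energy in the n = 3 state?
-96.751644 eV

For hydrogen-like ions, the energy levels scale with Z²:
E_n = -13.6057 Z² / n² eV

For O⁷⁺ (Z = 8) at n = 3:
E_3 = -13.6057 × 8² / 3²
E_3 = -13.6057 × 64 / 9
E_3 = -870.7648 / 9
E_3 = -96.751644 eV

The energy is 64 times more negative than hydrogen at the same n due to the stronger nuclear charge.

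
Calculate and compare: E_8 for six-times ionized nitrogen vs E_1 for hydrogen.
H at n = 1 (E = -13.60570 eV)

Using E_n = -13.6057 Z² / n² eV:

N⁶⁺ (Z = 7) at n = 8:
E = -13.6057 × 7² / 8² = -13.6057 × 49 / 64 = -10.41686406 eV

H (Z = 1) at n = 1:
E = -13.6057 × 1² / 1² = -13.6057 × 1 / 1 = -13.60570000 eV

Since -13.60570000 eV < -10.41686406 eV,
H at n = 1 is more tightly bound (requires more energy to ionize).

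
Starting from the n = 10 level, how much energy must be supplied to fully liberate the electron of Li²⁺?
1.22451 eV

The ionization energy is the energy needed to remove the electron completely (n → ∞).

For a hydrogen-like ion with Z = 3, E_n = -13.6057 Z² / n² eV.

At n = 10: E_10 = -13.6057 × 3² / 10² = -1.22451300 eV
At n = ∞: E_∞ = 0 eV

Ionization energy = E_∞ - E_10 = 0 - (-1.22451300) = 1.22451300 eV
Ionization energy ≈ 1.22451 eV

This is also called the binding energy of the electron in state n = 10.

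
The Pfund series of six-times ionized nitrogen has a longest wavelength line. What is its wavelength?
152.15930 nm

The longest wavelength corresponds to the smallest energy transition in the series.
The Pfund series has all transitions ending at n_f = 5.

For N⁶⁺ (Z = 7), the first line (α-line) is the jump from n = 6 to n = 5:
E_6 = -13.6057 × 7² / 6² = -18.518869444 eV
E_5 = -13.6057 × 7² / 5² = -26.667172000 eV
ΔE = E_6 - E_5 = 8.148302556 eV

λ = hc/E = 1239.84 eV·nm / 8.148302556 eV
λ = 152.15930 nm

This is the α-line of the Pfund series in N⁶⁺.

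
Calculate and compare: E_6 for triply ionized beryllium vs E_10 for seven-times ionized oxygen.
O⁷⁺ at n = 10 (E = -8.7076 eV)

Using E_n = -13.6057 Z² / n² eV:

Be³⁺ (Z = 4) at n = 6:
E = -13.6057 × 4² / 6² = -13.6057 × 16 / 36 = -6.0469778 eV

O⁷⁺ (Z = 8) at n = 10:
E = -13.6057 × 8² / 10² = -13.6057 × 64 / 100 = -8.7076480 eV

Since -8.7076480 eV < -6.0469778 eV,
O⁷⁺ at n = 10 is more tightly bound (requires more energy to ionize).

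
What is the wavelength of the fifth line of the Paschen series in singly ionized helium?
238.585780 nm

The lines of a series are numbered from the longest wavelength (smallest ΔE) outward; the fifth line is the transition from n = n_f + 5 to n_f.
The Paschen series has all transitions ending at n_f = 3.

For He⁺ (Z = 2), the fifth line (ε-line) is the jump from n = 8 to n = 3:
E_8 = -13.6057 × 2² / 8² = -0.8503562500 eV
E_3 = -13.6057 × 2² / 3² = -6.0469777778 eV
ΔE = E_8 - E_3 = 5.1966215278 eV

λ = hc/E = 1239.84 eV·nm / 5.1966215278 eV
λ = 238.585780 nm

This is the ε-line of the Paschen series in He⁺.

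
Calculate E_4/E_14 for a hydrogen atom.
12.25

Using E_n = -13.6057 Z² / n² eV with Z = 1:

E_4 = -13.6057 / 4² = -13.6057 / 16 = -0.85035625 eV
E_14 = -13.6057 / 14² = -13.6057 / 196 = -0.06941684 eV

The ratio is:
E_4/E_14 = (-0.85035625) / (-0.06941684)
E_4/E_14 = (-13.6057/16) / (-13.6057/196)
E_4/E_14 = 196/16
E_4/E_14 = 12.25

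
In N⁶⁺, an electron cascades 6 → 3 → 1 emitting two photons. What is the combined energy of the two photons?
648.160431 eV

The energy levels of N⁶⁺ are E_n = -13.6057 × 7² / n² eV.

First transition (6 → 3):
ΔE₁ = |E_3 - E_6|
ΔE₁ = |-74.075477777778 - (-18.518869444444)| = 55.556608333 eV

Second transition (3 → 1):
ΔE₂ = |E_1 - E_3|
ΔE₂ = |-666.679300000000 - (-74.075477777778)| = 592.603822222 eV

Total energy released:
E_total = ΔE₁ + ΔE₂ = 55.556608333 + 592.603822222 = 648.160431 eV

Note: This equals the direct transition 6 → 1: 648.160431 eV ✓
Energy is conserved regardless of the path taken.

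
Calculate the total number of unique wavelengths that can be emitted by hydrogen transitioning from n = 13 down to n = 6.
28

The electron can occupy levels n = 6, 7, ..., 13 during de-excitation — that is m = 13 - 6 + 1 = 8 distinct levels.

The number of distinct spectral lines equals the number of ways to choose 2 of these m levels (each pair gives one possible emission transition):

Number of lines = m(m-1)/2 = 8×7/2 = 28

These correspond to all possible transitions between the 8 levels:
13 → 12, 13 → 11, 13 → 10, 13 → 9, 13 → 8, 13 → 7, 13 → 6, 12 → 11...

Each transition produces a photon with a unique energy (and thus wavelength). This count does not depend on Z.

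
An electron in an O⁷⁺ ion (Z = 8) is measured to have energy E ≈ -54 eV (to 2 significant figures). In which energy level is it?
n = 4

The exact energy levels follow E_n = -13.6057 Z² / n² eV with Z = 8.

The measured value (-54 eV) is reported to only 2 significant figures, so we must test candidate n values and see which one matches to that precision.

Candidate energies:
  n = 2:  E = -13.6057 × 8² / 2² = -217.69120 eV
  n = 3:  E = -13.6057 × 8² / 3² = -96.75164 eV
  n = 4:  E = -13.6057 × 8² / 4² = -54.42280 eV  ← matches
  n = 5:  E = -13.6057 × 8² / 5² = -34.83059 eV
  n = 6:  E = -13.6057 × 8² / 6² = -24.18791 eV

Checking against the measurement of -54 eV (2 sig figs), only n = 4 agrees:
E_4 = -54.42280 eV, which rounds to -54 eV ✓

Therefore n = 4.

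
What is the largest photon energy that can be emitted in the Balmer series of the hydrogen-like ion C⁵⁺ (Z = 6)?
122.45130 eV

The series limit corresponds to the transition from n = ∞ to n = 2.
This is the highest energy (shortest wavelength) transition in the Balmer series.

E_∞ = 0 eV
E_2 = -13.6057 × 6² / 2² = -122.45130 eV

Energy at series limit:
ΔE = E_∞ - E_2 = 0 - (-122.45130) = 122.45130 eV

This energy equals the ionization energy from the n = 2 state of C⁵⁺.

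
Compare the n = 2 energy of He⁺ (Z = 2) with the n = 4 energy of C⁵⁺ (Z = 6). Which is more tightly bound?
C⁵⁺ at n = 4 (E = -30.61 eV)

Using E_n = -13.6057 Z² / n² eV:

He⁺ (Z = 2) at n = 2:
E = -13.6057 × 2² / 2² = -13.6057 × 4 / 4 = -13.60570 eV

C⁵⁺ (Z = 6) at n = 4:
E = -13.6057 × 6² / 4² = -13.6057 × 36 / 16 = -30.61283 eV

Since -30.61283 eV < -13.60570 eV,
C⁵⁺ at n = 4 is more tightly bound (requires more energy to ionize).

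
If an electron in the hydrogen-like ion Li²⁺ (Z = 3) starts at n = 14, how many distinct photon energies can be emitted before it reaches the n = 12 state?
3

The electron can occupy levels n = 12, 13, ..., 14 during de-excitation — that is m = 14 - 12 + 1 = 3 distinct levels.

The number of distinct spectral lines equals the number of ways to choose 2 of these m levels (each pair gives one possible emission transition):

Number of lines = m(m-1)/2 = 3×2/2 = 3

These correspond to all possible transitions between the 3 levels:
14 → 13, 14 → 12, 13 → 12

Each transition produces a photon with a unique energy (and thus wavelength). This count does not depend on Z.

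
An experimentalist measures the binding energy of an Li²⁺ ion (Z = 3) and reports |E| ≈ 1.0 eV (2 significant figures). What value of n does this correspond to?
n = 11

The exact energy levels follow E_n = -13.6057 Z² / n² eV with Z = 3.

The measured value (-1.0 eV) is reported to only 2 significant figures, so we must test candidate n values and see which one matches to that precision.

Candidate energies:
  n = 9:  E = -13.6057 × 3² / 9² = -1.51174 eV
  n = 10:  E = -13.6057 × 3² / 10² = -1.22451 eV
  n = 11:  E = -13.6057 × 3² / 11² = -1.01199 eV  ← matches
  n = 12:  E = -13.6057 × 3² / 12² = -0.85036 eV
  n = 13:  E = -13.6057 × 3² / 13² = -0.72456 eV

Checking against the measurement of -1.0 eV (2 sig figs), only n = 11 agrees:
E_11 = -1.01199 eV, which rounds to -1.0 eV ✓

Therefore n = 11.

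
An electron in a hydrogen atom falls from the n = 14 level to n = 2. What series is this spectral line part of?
Balmer series

The spectral series in hydrogen are named based on the final (lower) energy level:
- Lyman series: n_final = 1 (ultraviolet)
- Balmer series: n_final = 2 (visible/near-UV)
- Paschen series: n_final = 3 (infrared)
- Brackett series: n_final = 4 (infrared)
- Pfund series: n_final = 5 (far infrared)

Since this transition ends at n = 2, it belongs to the Balmer series.

For reference, this 14 → 2 line has photon energy
ΔE = 13.6057 eV × (1/2² - 1/14²) = 3.332008 eV,
corresponding to wavelength λ = hc/ΔE = 1239.84 eV·nm / 3.332008 eV = 372.10 nm in the visible/near-UV region.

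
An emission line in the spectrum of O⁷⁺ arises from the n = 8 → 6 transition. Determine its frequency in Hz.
2.5588e+15 Hz

First, find the transition energy:
E_8 = -13.6057 × 8² / 8² = -13.605700 eV
E_6 = -13.6057 × 8² / 6² = -24.187911 eV
|ΔE| = |E_6 - E_8| = 10.582211 eV

Convert to Joules: E = 10.582211 eV × (1.602177 × 10⁻¹⁹ J/eV) = 1.695458e-18 J

Using E = hf:
f = E/h = 1.695458e-18 J / (6.62607 × 10⁻³⁴ J·s)
f = 2.5588e+15 Hz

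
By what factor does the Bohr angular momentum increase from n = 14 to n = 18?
1.2857

In the Bohr model, L_n = nℏ, so the ratio is purely the ratio of quantum numbers:

L_18/L_14 = 18ℏ / 14ℏ = 18/14 = 1.2857

The angular momentum scales linearly with n.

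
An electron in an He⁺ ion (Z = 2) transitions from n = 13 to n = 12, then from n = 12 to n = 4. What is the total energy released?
3.0794 eV

The energy levels of He⁺ are E_n = -13.6057 × 2² / n² eV.

First transition (13 → 12):
ΔE₁ = |E_12 - E_13|
ΔE₁ = |-0.3779361111 - (-0.3220284024)| = 0.0559077 eV

Second transition (12 → 4):
ΔE₂ = |E_4 - E_12|
ΔE₂ = |-3.4014250000 - (-0.3779361111)| = 3.0234889 eV

Total energy released:
E_total = ΔE₁ + ΔE₂ = 0.0559077 + 3.0234889 = 3.0794 eV

Note: This equals the direct transition 13 → 4: 3.0794 eV ✓
Energy is conserved regardless of the path taken.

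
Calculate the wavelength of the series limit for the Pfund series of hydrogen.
2278.16283 nm

The series limit corresponds to the transition from n = ∞ to n = 5.
This is the highest energy (shortest wavelength) transition in the Pfund series.

E_∞ = 0 eV
E_5 = -13.6057 / 5² = -0.54422800000 eV

Energy at series limit:
ΔE = E_∞ - E_5 = 0 - (-0.54422800000) = 0.54422800000 eV
λ = hc/E = 1239.84 eV·nm / 0.54422800000 eV = 2278.16283 nm

This energy equals the ionization energy from the n = 5 state of hydrogen.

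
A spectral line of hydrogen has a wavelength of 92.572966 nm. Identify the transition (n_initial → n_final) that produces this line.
n = 8 → n = 1

First, find the photon energy from the wavelength (hc = 1239.84 eV·nm):
E = hc/λ = 1239.84 eV·nm / 92.572966 nm = 13.393111 eV

The energy levels of hydrogen satisfy E_n = -13.6057 / n² eV, so an emission n_i → n_f releases
ΔE = 13.6057 × (1/n_f² − 1/n_i²) eV.

Setting ΔE equal to the photon energy:
1/n_f² − 1/n_i² = 13.393111 / 13.6057 = 0.98437500

Since 1/n_i² must be positive, we need 1/n_f² > 0.98437500, i.e. n_f ≤ 1. For each allowed n_f, solve n_i = (1/n_f² − 0.98437500)^(−1/2) and check whether it is a whole number:
  n_f = 1: 1/n_i² = 1.00000000 − 0.98437500 = 0.01562500 → n_i = 8.000  → integer, n_i = 8 ✓

Only n_f = 1 gives an integer upper level, n_i = 8.

The transition is from n = 8 to n = 1 (emission).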